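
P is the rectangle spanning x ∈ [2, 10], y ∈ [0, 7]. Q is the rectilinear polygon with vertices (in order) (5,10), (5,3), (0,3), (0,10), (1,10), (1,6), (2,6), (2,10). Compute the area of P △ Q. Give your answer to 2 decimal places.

|P| = 56, |Q| = 31, |P∩Q| = 12.
|P △ Q| = |P| + |Q| − 2·|P∩Q| = 56 + 31 − 24 = 63.00.

63.00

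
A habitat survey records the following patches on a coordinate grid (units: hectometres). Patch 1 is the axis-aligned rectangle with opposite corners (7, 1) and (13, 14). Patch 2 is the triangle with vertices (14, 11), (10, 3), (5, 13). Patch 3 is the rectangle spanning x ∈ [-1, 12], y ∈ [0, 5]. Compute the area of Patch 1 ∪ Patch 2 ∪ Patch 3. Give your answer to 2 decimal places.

By inclusion–exclusion:
Individual areas: |Patch 1| = 78, |Patch 2| = 40, |Patch 3| = 65.
|Patch 1∩Patch 2| = 35.3333.
|Patch 1∩Patch 3|: x∈[7,12], y∈[1,5] → 5·4 = 20.
|Patch 2∩Patch 3| = 2.
|Patch 1∩Patch 2∩Patch 3| = 2.
|Patch 1 ∪ Patch 2 ∪ Patch 3| = 183 − 57.3333 + 2 = 127.67.

127.67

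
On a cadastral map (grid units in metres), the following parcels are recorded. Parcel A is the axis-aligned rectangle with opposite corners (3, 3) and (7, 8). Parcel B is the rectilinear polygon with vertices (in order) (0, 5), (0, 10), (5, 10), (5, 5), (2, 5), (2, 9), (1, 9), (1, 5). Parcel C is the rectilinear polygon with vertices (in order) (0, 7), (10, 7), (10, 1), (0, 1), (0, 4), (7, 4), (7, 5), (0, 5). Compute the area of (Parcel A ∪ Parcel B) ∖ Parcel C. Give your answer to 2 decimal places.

19.00

|Parcel A ∪ Parcel B| = 35.
|(Parcel A ∪ Parcel B) ∩ Parcel C| = 16.
|(Parcel A ∪ Parcel B) ∖ Parcel C| = 35 − 16 = 19.00.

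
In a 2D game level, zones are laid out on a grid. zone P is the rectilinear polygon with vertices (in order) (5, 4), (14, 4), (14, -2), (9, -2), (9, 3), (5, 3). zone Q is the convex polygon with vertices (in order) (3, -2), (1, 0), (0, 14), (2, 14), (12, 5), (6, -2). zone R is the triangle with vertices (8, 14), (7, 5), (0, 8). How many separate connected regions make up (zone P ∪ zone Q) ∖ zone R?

2

(zone P ∪ zone Q) ∖ zone R splits into 2 disjoint pieces (area 101.375, area 15.416).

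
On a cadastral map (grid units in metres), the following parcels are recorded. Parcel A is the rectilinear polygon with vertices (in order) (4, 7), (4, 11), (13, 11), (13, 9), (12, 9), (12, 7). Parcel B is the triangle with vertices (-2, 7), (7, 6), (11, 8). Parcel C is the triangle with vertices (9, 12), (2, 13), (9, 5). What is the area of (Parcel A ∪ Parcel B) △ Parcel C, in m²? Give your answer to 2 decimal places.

36.39

|Parcel A ∪ Parcel B| = 40.8846.
|(Parcel A ∪ Parcel B) ∩ Parcel C| = 14.4969.
|(Parcel A ∪ Parcel B) △ Parcel C| = 40.8846 + 24.5 − 28.9938 = 36.39.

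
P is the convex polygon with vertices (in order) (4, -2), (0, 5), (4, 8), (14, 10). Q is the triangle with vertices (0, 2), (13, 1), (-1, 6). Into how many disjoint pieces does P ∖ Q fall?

2

P ∖ Q splits into 2 disjoint pieces (area 9.4125, area 44.0723).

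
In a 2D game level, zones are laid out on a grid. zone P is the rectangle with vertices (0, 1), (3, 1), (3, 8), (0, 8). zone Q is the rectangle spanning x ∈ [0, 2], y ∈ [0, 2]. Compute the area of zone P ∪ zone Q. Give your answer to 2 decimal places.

By inclusion–exclusion:
Individual areas: |zone P| = 21, |zone Q| = 4.
|zone P∩zone Q|: x∈[0,2], y∈[1,2] → 2·1 = 2.
|zone P ∪ zone Q| = 25 − 2 = 23.00.

23.00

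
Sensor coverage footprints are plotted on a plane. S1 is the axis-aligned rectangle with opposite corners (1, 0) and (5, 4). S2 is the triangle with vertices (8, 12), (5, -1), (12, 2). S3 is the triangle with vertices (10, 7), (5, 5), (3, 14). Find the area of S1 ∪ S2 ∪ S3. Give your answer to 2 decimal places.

75.27

By inclusion–exclusion:
Individual areas: |S1| = 16, |S2| = 41, |S3| = 24.5.
|S1∩S2| = 0.
|S1∩S3| = 0.
|S2∩S3| = 6.2325.
|S1∩S2∩S3| = 0.
|S1 ∪ S2 ∪ S3| = 81.5 − 6.2325 + 0 = 75.27.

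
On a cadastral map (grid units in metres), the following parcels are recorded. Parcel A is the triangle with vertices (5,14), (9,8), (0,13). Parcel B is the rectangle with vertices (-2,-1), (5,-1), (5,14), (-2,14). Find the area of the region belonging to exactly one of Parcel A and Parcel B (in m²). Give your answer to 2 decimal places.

|Parcel A| = 17, |Parcel B| = 105, |Parcel A∩Parcel B| = 9.4444.
|Parcel A △ Parcel B| = |Parcel A| + |Parcel B| − 2·|Parcel A∩Parcel B| = 17 + 105 − 18.8889 = 103.11.

103.11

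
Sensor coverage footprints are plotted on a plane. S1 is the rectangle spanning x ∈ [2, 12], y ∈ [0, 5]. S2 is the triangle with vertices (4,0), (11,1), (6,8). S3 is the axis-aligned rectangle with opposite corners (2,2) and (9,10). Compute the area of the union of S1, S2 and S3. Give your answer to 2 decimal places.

85.00

By inclusion–exclusion:
Individual areas: |S1| = 50, |S2| = 27, |S3| = 56.
|S1∩S2| = 22.6607.
|S1∩S3|: x∈[2,9], y∈[2,5] → 7·3 = 21.
|S2∩S3| = 16.2.
|S1∩S2∩S3| = 11.8607.
|S1 ∪ S2 ∪ S3| = 133 − 59.8607 + 11.8607 = 85.00.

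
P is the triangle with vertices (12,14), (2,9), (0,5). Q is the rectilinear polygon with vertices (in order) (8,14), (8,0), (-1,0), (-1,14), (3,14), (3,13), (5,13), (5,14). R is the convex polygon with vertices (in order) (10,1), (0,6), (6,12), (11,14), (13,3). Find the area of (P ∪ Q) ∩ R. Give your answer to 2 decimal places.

The region (P ∪ Q) ∩ R is the polygon with vertices (8,11), (8,2), (0,6), (6,12), (8,12.8), (8,12), (11.083,13.542), (11.12,13.34).
By the shoelace formula its area is 48.70.

48.70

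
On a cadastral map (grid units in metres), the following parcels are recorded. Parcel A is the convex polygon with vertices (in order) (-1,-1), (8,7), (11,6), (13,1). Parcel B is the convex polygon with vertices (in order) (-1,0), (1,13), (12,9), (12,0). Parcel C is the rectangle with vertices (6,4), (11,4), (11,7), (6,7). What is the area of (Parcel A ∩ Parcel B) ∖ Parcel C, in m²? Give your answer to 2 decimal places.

|Parcel A ∩ Parcel B| = 49.2411.
|(Parcel A ∩ Parcel B) ∩ Parcel C| = 11.7222.
|(Parcel A ∩ Parcel B) ∖ Parcel C| = 49.2411 − 11.7222 = 37.52.

37.52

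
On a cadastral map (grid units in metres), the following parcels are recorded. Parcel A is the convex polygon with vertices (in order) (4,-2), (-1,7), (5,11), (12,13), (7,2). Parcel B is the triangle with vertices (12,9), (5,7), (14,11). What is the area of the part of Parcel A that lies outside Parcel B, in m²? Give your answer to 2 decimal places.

85.91

|Parcel A| = 88, |Parcel A∩Parcel B| = 2.0867.
|Parcel A ∖ Parcel B| = |Parcel A| − |Parcel A∩Parcel B| = 88 − 2.0867 = 85.91.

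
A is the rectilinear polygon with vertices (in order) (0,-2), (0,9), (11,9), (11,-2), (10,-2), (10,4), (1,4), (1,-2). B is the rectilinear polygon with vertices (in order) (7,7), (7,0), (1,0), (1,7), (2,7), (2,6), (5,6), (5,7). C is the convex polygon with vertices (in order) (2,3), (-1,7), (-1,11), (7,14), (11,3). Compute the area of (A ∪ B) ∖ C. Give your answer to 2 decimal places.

37.21

|A ∪ B| = 91.
|(A ∪ B) ∩ C| = 53.7879.
|(A ∪ B) ∖ C| = 91 − 53.7879 = 37.21.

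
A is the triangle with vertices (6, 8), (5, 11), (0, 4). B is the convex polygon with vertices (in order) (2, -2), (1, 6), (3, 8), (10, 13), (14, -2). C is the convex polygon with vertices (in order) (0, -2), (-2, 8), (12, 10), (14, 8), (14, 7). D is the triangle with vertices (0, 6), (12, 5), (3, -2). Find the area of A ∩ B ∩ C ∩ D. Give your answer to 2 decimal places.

0.87

The intersection is the polygon with vertices (1.064,5.489), (1.348,5.888), (2.667,5.778), (1.154,4.769).
By the shoelace formula its area is 0.87.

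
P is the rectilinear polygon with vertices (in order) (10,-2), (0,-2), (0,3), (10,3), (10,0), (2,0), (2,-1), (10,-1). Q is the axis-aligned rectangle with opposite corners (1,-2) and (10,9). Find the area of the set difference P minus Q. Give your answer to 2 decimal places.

5.00

|P| = 42, |P∩Q| = 37.
|P ∖ Q| = |P| − |P∩Q| = 42 − 37 = 5.00.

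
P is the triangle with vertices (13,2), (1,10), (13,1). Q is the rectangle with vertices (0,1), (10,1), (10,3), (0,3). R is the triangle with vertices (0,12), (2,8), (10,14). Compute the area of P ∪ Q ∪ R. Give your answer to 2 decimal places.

47.85

By inclusion–exclusion:
Individual areas: |P| = 6, |Q| = 20, |R| = 22.
|P∩Q| = 0.
|P∩R| = 0.1483.
|Q∩R| = 0.
|P∩Q∩R| = 0.
|P ∪ Q ∪ R| = 48 − 0.1483 + 0 = 47.85.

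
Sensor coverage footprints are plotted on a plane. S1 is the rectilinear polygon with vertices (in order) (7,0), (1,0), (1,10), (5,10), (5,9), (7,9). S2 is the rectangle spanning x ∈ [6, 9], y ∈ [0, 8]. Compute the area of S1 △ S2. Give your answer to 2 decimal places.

|S1| = 58, |S2| = 24, |S1∩S2| = 8.
|S1 △ S2| = |S1| + |S2| − 2·|S1∩S2| = 58 + 24 − 16 = 66.00.

66.00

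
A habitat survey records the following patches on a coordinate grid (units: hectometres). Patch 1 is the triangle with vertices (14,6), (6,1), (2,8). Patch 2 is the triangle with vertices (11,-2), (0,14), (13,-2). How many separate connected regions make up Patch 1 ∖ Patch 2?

Patch 1 ∖ Patch 2 splits into 2 disjoint pieces (area 17.0797, area 15.4077).

2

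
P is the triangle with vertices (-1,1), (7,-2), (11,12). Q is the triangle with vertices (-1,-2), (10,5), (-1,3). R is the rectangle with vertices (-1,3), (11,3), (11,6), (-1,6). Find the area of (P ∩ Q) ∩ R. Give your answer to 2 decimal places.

7.02

The region (P ∩ Q) ∩ R is the polygon with vertices (1.722,3.495), (8.945,4.808), (8.778,4.222), (6.857,3), (1.182,3).
By the shoelace formula its area is 7.02.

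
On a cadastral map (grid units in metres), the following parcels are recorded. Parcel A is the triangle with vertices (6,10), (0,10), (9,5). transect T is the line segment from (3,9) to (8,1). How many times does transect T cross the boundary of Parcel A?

1

The segment meets the boundary at (3.638,7.979).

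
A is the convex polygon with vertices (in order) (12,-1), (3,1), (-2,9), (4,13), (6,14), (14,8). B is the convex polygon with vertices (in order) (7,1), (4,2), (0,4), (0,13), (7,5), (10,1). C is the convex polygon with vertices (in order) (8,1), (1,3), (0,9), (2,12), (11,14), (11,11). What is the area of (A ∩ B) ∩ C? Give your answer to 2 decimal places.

44.10

The region (A ∩ B) ∩ C is the polygon with vertices (7,5), (8.571,2.905), (8,1), (3.333,2.333), (1.636,3.182), (0.727,4.636), (0,9), (1.514,11.27).
By the shoelace formula its area is 44.10.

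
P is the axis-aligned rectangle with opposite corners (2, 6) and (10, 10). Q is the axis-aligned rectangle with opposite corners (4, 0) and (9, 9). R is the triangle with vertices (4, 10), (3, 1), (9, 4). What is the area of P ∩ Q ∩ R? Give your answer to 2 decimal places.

6.25

The intersection is the polygon with vertices (4,9), (4.833,9), (7.333,6), (4,6).
By the shoelace formula its area is 6.25.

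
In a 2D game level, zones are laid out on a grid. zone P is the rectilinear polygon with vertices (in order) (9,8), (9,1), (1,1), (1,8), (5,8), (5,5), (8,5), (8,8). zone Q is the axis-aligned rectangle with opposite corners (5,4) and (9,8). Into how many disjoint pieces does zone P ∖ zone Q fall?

zone P ∖ zone Q is a single connected region.

1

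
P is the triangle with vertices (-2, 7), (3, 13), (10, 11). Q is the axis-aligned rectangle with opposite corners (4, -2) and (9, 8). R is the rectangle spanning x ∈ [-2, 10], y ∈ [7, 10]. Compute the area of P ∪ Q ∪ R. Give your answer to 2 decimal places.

97.25

By inclusion–exclusion:
Individual areas: |P| = 26, |Q| = 50, |R| = 36.
|P∩Q| = 0.
|P∩R| = 9.75.
|Q∩R|: x∈[4,9], y∈[7,8] → 5·1 = 5.
|P∩Q∩R| = 0.
|P ∪ Q ∪ R| = 112 − 14.75 + 0 = 97.25.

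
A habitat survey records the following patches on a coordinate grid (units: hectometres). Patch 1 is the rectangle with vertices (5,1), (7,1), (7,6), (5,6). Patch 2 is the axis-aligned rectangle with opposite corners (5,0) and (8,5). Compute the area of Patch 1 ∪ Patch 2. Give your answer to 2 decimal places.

17.00

By inclusion–exclusion:
Individual areas: |Patch 1| = 10, |Patch 2| = 15.
|Patch 1∩Patch 2|: x∈[5,7], y∈[1,5] → 2·4 = 8.
|Patch 1 ∪ Patch 2| = 25 − 8 = 17.00.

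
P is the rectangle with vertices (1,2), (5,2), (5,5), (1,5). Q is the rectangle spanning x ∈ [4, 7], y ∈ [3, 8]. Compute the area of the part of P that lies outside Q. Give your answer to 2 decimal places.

|P∩Q|: x∈[4,5], y∈[3,5] → 1·2 = 2.
|P| = 12.
|P ∖ Q| = |P| − |P∩Q| = 12 − 2 = 10.00.

10.00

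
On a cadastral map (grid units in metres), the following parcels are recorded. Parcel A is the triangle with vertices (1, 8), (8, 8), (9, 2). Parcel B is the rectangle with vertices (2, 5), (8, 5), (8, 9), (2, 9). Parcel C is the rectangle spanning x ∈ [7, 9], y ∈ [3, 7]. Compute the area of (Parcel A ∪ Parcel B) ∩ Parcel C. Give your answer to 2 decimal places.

5.83

The region (Parcel A ∪ Parcel B) ∩ Parcel C is the polygon with vertices (8.833,3), (7.667,3), (7,3.5), (7,7), (8.167,7).
By the shoelace formula its area is 5.83.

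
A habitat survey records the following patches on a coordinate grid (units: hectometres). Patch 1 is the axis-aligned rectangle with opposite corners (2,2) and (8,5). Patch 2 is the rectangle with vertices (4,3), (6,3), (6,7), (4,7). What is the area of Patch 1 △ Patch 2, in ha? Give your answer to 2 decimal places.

|Patch 1∩Patch 2|: x∈[4,6], y∈[3,5] → 2·2 = 4.
|Patch 1 △ Patch 2| = |Patch 1| + |Patch 2| − 2·|Patch 1∩Patch 2| = 18 + 8 − 8 = 18.00.

18.00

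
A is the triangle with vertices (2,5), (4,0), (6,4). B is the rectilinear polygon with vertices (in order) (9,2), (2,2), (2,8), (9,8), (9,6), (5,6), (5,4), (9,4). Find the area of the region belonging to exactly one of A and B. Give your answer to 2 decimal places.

28.85

|A| = 9, |B| = 34, |A∩B| = 7.075.
|A △ B| = |A| + |B| − 2·|A∩B| = 9 + 34 − 14.15 = 28.85.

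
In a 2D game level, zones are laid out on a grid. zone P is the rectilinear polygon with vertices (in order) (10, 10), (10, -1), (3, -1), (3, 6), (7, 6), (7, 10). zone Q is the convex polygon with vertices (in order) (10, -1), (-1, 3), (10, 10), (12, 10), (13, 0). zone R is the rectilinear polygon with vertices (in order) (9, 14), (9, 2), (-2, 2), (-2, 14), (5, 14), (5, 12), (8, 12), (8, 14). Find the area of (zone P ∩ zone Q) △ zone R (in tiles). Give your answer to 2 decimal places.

|zone P ∩ zone Q| = 49.0649.
|(zone P ∩ zone Q) ∩ zone R| = 29.2922.
|(zone P ∩ zone Q) △ zone R| = 49.0649 + 126 − 58.5844 = 116.48.

116.48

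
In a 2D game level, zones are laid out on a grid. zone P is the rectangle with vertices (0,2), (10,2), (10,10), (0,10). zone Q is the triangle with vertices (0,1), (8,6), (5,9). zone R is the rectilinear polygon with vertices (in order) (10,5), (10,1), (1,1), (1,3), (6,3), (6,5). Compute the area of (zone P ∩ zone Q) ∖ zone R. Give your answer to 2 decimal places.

|zone P ∩ zone Q| = 19.0125.
|(zone P ∩ zone Q) ∩ zone R| = 1.4.
|(zone P ∩ zone Q) ∖ zone R| = 19.0125 − 1.4 = 17.61.

17.61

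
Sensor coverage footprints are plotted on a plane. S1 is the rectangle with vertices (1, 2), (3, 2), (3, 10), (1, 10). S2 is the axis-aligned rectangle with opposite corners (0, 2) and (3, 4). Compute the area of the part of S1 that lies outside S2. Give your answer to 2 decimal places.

12.00

|S1∩S2|: x∈[1,3], y∈[2,4] → 2·2 = 4.
|S1| = 16.
|S1 ∖ S2| = |S1| − |S1∩S2| = 16 − 4 = 12.00.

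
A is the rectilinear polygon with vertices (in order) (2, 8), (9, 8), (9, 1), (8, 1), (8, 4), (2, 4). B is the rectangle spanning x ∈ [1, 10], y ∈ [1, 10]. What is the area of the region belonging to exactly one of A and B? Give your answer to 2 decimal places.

50.00

|A| = 31, |B| = 81, |A∩B| = 31.
|A △ B| = |A| + |B| − 2·|A∩B| = 31 + 81 − 62 = 50.00.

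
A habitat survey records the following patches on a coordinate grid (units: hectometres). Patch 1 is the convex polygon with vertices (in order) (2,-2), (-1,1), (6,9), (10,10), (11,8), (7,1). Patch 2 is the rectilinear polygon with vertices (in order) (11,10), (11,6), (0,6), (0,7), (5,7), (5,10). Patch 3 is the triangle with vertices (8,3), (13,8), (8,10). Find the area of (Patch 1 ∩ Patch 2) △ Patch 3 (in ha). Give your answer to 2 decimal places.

|Patch 1 ∩ Patch 2| = 19.4732.
|(Patch 1 ∩ Patch 2) ∩ Patch 3| = 8.6648.
|(Patch 1 ∩ Patch 2) △ Patch 3| = 19.4732 + 17.5 − 17.3297 = 19.64.

19.64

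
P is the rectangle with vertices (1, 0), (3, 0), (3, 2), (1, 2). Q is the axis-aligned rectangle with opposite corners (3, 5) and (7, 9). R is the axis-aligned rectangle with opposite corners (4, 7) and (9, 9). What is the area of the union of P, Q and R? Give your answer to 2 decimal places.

By inclusion–exclusion:
Individual areas: |P| = 4, |Q| = 16, |R| = 10.
|P∩Q| = 0 (no overlap).
|P∩R| = 0 (no overlap).
|Q∩R|: x∈[4,7], y∈[7,9] → 3·2 = 6.
|P∩Q∩R| = 0.
|P ∪ Q ∪ R| = 30 − 6 + 0 = 24.00.

24.00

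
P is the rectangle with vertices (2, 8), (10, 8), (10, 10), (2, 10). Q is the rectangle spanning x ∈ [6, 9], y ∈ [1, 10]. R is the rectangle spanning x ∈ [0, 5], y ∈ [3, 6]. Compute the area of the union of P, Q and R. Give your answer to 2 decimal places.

52.00

By inclusion–exclusion:
Individual areas: |P| = 16, |Q| = 27, |R| = 15.
|P∩Q|: x∈[6,9], y∈[8,10] → 3·2 = 6.
|P∩R| = 0 (no overlap).
|Q∩R| = 0 (no overlap).
|P∩Q∩R| = 0.
|P ∪ Q ∪ R| = 58 − 6 + 0 = 52.00.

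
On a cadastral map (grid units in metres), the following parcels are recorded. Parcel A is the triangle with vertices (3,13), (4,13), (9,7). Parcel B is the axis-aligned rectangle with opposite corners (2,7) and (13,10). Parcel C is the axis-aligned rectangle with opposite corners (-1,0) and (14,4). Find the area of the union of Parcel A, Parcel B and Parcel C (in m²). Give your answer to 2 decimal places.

95.25

By inclusion–exclusion:
Individual areas: |Parcel A| = 3, |Parcel B| = 33, |Parcel C| = 60.
|Parcel A∩Parcel B| = 0.75.
|Parcel A∩Parcel C| = 0.
|Parcel B∩Parcel C| = 0 (no overlap).
|Parcel A∩Parcel B∩Parcel C| = 0.
|Parcel A ∪ Parcel B ∪ Parcel C| = 96 − 0.75 + 0 = 95.25.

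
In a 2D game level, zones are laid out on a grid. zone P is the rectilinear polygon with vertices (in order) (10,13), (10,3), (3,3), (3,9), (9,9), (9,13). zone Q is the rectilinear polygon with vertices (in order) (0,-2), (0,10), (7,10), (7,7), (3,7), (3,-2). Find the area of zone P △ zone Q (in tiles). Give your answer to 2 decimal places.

|zone P| = 46, |zone Q| = 48, |zone P∩zone Q| = 8.
|zone P △ zone Q| = |zone P| + |zone Q| − 2·|zone P∩zone Q| = 46 + 48 − 16 = 78.00.

78.00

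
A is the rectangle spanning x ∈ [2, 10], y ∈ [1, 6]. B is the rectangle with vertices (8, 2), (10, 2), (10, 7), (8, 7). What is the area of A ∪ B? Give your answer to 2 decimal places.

By inclusion–exclusion:
Individual areas: |A| = 40, |B| = 10.
|A∩B|: x∈[8,10], y∈[2,6] → 2·4 = 8.
|A ∪ B| = 50 − 8 = 42.00.

42.00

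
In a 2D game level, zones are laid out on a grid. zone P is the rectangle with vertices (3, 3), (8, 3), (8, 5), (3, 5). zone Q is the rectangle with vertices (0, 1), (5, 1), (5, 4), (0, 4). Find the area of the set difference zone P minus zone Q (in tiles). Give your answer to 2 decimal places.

|zone P∩zone Q|: x∈[3,5], y∈[3,4] → 2·1 = 2.
|zone P| = 10.
|zone P ∖ zone Q| = |zone P| − |zone P∩zone Q| = 10 − 2 = 8.00.

8.00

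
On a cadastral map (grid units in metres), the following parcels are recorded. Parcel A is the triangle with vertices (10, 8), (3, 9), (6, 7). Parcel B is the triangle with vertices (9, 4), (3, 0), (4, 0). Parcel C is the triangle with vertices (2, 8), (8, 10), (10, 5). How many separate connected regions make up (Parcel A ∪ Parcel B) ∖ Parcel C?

(Parcel A ∪ Parcel B) ∖ Parcel C splits into 3 disjoint pieces (area 0.2727, area 0.2444, area 2).

3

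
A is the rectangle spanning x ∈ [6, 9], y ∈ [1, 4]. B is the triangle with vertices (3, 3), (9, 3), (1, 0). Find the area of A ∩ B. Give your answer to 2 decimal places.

1.69

The intersection is the polygon with vertices (6,3), (9,3), (6,1.875).
By the shoelace formula its area is 1.69.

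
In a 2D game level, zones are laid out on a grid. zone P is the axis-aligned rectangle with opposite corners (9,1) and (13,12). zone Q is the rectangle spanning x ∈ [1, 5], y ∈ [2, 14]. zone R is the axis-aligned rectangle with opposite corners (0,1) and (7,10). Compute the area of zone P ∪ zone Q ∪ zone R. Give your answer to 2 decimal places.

123.00

By inclusion–exclusion:
Individual areas: |zone P| = 44, |zone Q| = 48, |zone R| = 63.
|zone P∩zone Q| = 0 (no overlap).
|zone P∩zone R| = 0 (no overlap).
|zone Q∩zone R|: x∈[1,5], y∈[2,10] → 4·8 = 32.
|zone P∩zone Q∩zone R| = 0.
|zone P ∪ zone Q ∪ zone R| = 155 − 32 + 0 = 123.00.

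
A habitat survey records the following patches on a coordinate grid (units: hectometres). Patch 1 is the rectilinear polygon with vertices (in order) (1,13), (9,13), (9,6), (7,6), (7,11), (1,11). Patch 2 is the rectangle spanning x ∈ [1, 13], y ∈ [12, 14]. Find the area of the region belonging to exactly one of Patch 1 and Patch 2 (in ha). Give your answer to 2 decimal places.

|Patch 1| = 26, |Patch 2| = 24, |Patch 1∩Patch 2| = 8.
|Patch 1 △ Patch 2| = |Patch 1| + |Patch 2| − 2·|Patch 1∩Patch 2| = 26 + 24 − 16 = 34.00.

34.00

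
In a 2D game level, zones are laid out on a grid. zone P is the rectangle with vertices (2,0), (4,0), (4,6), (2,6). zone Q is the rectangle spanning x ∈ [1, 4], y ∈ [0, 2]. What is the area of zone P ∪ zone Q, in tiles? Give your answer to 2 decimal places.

14.00

By inclusion–exclusion:
Individual areas: |zone P| = 12, |zone Q| = 6.
|zone P∩zone Q|: x∈[2,4], y∈[0,2] → 2·2 = 4.
|zone P ∪ zone Q| = 18 − 4 = 14.00.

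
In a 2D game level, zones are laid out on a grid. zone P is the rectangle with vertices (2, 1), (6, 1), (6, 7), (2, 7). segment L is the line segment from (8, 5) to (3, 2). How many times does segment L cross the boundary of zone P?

The segment meets the boundary at (6,3.8).

1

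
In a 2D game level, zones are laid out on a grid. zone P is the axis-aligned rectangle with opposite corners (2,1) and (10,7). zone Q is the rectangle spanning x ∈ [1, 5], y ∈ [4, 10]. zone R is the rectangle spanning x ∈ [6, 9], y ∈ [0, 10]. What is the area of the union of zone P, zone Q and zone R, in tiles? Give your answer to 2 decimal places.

75.00

By inclusion–exclusion:
Individual areas: |zone P| = 48, |zone Q| = 24, |zone R| = 30.
|zone P∩zone Q|: x∈[2,5], y∈[4,7] → 3·3 = 9.
|zone P∩zone R|: x∈[6,9], y∈[1,7] → 3·6 = 18.
|zone Q∩zone R| = 0 (no overlap).
|zone P∩zone Q∩zone R| = 0.
|zone P ∪ zone Q ∪ zone R| = 102 − 27 + 0 = 75.00.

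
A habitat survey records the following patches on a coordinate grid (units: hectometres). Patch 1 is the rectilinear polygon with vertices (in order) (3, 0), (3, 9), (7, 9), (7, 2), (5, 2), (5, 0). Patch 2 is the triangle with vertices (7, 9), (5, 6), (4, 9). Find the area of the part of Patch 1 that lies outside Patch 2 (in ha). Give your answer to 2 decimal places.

|Patch 1| = 32, |Patch 1∩Patch 2| = 4.5.
|Patch 1 ∖ Patch 2| = |Patch 1| − |Patch 1∩Patch 2| = 32 − 4.5 = 27.50.

27.50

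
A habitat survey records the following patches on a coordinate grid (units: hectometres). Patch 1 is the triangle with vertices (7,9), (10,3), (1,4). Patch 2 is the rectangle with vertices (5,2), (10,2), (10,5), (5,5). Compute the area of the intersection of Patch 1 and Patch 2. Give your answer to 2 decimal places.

7.61

The intersection is the polygon with vertices (10,3), (5,3.556), (5,5), (9,5).
By the shoelace formula its area is 7.61.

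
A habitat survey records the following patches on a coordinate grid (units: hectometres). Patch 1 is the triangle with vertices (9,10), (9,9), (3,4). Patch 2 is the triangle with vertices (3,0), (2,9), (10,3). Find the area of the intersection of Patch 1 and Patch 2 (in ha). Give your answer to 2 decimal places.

The intersection is the polygon with vertices (3,4), (5.429,6.429), (5.684,6.237).
By the shoelace formula its area is 0.54.

0.54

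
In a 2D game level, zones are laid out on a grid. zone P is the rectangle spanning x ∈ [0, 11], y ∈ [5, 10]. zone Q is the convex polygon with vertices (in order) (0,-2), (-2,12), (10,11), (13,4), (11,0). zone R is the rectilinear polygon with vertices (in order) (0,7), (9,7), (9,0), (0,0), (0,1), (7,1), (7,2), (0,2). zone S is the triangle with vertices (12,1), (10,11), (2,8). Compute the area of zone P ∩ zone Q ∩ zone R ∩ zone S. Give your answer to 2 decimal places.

The intersection is the polygon with vertices (9,7), (9,5), (6.286,5), (3.429,7).
By the shoelace formula its area is 8.29.

8.29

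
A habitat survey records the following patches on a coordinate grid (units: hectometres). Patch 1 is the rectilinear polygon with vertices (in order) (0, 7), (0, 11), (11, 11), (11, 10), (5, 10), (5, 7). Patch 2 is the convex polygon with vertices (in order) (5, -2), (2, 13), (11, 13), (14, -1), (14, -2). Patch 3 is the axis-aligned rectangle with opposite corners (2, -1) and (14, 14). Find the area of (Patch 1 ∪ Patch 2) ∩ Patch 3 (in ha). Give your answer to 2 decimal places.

130.60

The region (Patch 1 ∪ Patch 2) ∩ Patch 3 is the polygon with vertices (2.4,11), (2,13), (11,13), (14,-1), (4.8,-1), (3.2,7), (2,7), (2,11).
By the shoelace formula its area is 130.60.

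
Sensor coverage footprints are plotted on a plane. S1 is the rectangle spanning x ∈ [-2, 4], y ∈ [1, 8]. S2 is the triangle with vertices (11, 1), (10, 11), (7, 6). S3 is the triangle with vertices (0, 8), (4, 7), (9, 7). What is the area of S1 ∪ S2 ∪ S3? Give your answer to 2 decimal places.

By inclusion–exclusion:
Individual areas: |S1| = 42, |S2| = 17.5, |S3| = 2.5.
|S1∩S2| = 0.
|S1∩S3| = 1.1111.
|S2∩S3| = 0.1021.
|S1∩S2∩S3| = 0.
|S1 ∪ S2 ∪ S3| = 62 − 1.2132 + 0 = 60.79.

60.79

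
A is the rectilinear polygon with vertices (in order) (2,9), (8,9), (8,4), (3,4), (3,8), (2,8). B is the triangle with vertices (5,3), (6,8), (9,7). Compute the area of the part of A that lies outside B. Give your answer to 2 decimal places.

19.07

|A| = 26, |A∩B| = 6.9333.
|A ∖ B| = |A| − |A∩B| = 26 − 6.9333 = 19.07.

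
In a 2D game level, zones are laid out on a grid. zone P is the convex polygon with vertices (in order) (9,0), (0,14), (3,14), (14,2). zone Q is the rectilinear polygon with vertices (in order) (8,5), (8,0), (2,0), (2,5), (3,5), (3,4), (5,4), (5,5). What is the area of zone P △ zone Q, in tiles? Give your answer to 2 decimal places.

|zone P| = 62, |zone Q| = 28, |zone P∩zone Q| = 3.8135.
|zone P △ zone Q| = |zone P| + |zone Q| − 2·|zone P∩zone Q| = 62 + 28 − 7.627 = 82.37.

82.37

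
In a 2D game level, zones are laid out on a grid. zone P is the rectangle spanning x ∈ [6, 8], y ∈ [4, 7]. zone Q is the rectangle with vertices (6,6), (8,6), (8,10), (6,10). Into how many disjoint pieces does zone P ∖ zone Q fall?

1

zone P ∖ zone Q is a single connected region.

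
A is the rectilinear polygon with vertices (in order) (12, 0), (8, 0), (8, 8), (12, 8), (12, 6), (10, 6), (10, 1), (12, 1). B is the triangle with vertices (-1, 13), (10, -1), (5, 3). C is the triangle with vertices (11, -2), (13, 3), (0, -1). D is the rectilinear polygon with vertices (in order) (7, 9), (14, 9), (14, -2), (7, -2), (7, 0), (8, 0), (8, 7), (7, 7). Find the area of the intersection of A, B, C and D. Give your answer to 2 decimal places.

The intersection is the polygon with vertices (8,1.462), (8.053,1.478), (9.214,0), (8.75,0), (8,0.6).
By the shoelace formula its area is 0.71.

0.71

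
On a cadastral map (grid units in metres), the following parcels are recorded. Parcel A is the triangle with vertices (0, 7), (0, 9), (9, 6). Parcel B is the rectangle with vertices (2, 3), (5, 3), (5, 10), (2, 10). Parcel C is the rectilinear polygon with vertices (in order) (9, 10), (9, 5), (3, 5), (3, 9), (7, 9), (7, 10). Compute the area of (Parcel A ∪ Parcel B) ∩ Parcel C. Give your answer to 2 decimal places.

9.78

The region (Parcel A ∪ Parcel B) ∩ Parcel C is the polygon with vertices (5,7.333), (9,6), (5,6.444), (5,5), (3,5), (3,9), (5,9).
By the shoelace formula its area is 9.78.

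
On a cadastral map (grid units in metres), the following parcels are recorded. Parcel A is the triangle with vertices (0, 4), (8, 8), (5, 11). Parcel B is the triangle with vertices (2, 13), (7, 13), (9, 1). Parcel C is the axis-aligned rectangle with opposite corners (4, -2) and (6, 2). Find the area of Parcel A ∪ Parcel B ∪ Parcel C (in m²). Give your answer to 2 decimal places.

48.10

By inclusion–exclusion:
Individual areas: |Parcel A| = 18, |Parcel B| = 30, |Parcel C| = 8.
|Parcel A∩Parcel B| = 7.8969.
|Parcel A∩Parcel C| = 0.
|Parcel B∩Parcel C| = 0.
|Parcel A∩Parcel B∩Parcel C| = 0.
|Parcel A ∪ Parcel B ∪ Parcel C| = 56 − 7.8969 + 0 = 48.10.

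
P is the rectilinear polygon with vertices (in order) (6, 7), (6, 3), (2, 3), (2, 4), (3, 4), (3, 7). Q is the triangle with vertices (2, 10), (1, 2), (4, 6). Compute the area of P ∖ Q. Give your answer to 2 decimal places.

|P| = 13, |P∩Q| = 1.5833.
|P ∖ Q| = |P| − |P∩Q| = 13 − 1.5833 = 11.42.

11.42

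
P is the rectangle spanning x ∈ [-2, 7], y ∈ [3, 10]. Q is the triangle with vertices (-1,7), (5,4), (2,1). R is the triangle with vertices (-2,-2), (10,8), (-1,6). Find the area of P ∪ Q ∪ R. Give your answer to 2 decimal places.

79.72

By inclusion–exclusion:
Individual areas: |P| = 63, |Q| = 13.5, |R| = 43.
|P∩Q| = 10.5.
|P∩R| = 26.6307.
|Q∩R| = 12.6429.
|P∩Q∩R| = 9.9958.
|P ∪ Q ∪ R| = 119.5 − 49.7736 + 9.9958 = 79.72.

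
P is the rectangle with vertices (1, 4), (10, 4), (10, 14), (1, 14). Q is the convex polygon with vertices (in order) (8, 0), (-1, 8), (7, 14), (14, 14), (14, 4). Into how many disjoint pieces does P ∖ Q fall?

2

P ∖ Q splits into 2 disjoint pieces (area 13.5, area 2.7778).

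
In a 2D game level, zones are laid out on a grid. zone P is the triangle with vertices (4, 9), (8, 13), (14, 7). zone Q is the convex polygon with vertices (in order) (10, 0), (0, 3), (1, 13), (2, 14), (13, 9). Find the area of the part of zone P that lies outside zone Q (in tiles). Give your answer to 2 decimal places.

4.54

|zone P| = 24, |zone P∩zone Q| = 19.4583.
|zone P ∖ zone Q| = |zone P| − |zone P∩zone Q| = 24 − 19.4583 = 4.54.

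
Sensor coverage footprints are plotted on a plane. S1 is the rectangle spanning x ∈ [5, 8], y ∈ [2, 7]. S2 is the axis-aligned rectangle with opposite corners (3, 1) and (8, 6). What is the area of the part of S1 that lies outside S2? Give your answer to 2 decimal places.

3.00

|S1∩S2|: x∈[5,8], y∈[2,6] → 3·4 = 12.
|S1| = 15.
|S1 ∖ S2| = |S1| − |S1∩S2| = 15 − 12 = 3.00.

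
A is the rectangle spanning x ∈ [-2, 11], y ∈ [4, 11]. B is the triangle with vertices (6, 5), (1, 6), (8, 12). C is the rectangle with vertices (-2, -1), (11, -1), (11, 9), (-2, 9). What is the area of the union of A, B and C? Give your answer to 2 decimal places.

By inclusion–exclusion:
Individual areas: |A| = 91, |B| = 18.5, |C| = 130.
|A∩B| = 18.0595.
|A∩C|: x∈[-2,11], y∈[4,9] → 13·5 = 65.
|B∩C| = 14.5357.
|A∩B∩C| = 14.5357.
|A ∪ B ∪ C| = 239.5 − 97.5952 + 14.5357 = 156.44.

156.44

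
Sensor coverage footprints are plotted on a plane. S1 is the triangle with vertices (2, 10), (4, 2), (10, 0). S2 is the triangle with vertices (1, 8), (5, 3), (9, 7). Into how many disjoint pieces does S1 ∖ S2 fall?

S1 ∖ S2 splits into 2 disjoint pieces (area 1.4243, area 11.8232).

2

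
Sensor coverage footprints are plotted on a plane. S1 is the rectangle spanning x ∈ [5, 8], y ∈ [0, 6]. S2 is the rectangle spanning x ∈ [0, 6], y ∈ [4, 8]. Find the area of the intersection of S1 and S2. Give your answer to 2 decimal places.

2.00

|S1∩S2|: x∈[5,6], y∈[4,6] → 1·2 = 2.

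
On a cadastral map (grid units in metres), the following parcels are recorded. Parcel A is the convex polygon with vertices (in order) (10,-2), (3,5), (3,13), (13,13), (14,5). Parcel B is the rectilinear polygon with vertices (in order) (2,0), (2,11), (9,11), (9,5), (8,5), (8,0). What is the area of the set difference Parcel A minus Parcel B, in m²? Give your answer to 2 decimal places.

74.00

|Parcel A| = 122.5, |Parcel A∩Parcel B| = 48.5.
|Parcel A ∖ Parcel B| = |Parcel A| − |Parcel A∩Parcel B| = 122.5 − 48.5 = 74.00.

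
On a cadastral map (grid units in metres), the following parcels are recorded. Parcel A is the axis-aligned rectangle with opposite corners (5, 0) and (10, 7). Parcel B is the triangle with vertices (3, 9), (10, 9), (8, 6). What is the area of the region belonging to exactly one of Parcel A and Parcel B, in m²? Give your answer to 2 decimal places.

43.17

|Parcel A| = 35, |Parcel B| = 10.5, |Parcel A∩Parcel B| = 1.1667.
|Parcel A △ Parcel B| = |Parcel A| + |Parcel B| − 2·|Parcel A∩Parcel B| = 35 + 10.5 − 2.3333 = 43.17.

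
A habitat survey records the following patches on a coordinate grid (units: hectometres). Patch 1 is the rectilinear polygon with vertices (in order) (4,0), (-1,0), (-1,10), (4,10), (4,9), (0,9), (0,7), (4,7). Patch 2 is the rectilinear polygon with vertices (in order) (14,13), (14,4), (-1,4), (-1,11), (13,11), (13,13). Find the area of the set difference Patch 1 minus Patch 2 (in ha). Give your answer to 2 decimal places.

|Patch 1| = 42, |Patch 1∩Patch 2| = 22.
|Patch 1 ∖ Patch 2| = |Patch 1| − |Patch 1∩Patch 2| = 42 − 22 = 20.00.

20.00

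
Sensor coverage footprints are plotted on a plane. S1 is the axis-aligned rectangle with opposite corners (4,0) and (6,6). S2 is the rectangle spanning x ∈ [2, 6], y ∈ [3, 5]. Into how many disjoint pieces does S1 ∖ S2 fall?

S1 ∖ S2 splits into 2 disjoint pieces (area 6, area 2).

2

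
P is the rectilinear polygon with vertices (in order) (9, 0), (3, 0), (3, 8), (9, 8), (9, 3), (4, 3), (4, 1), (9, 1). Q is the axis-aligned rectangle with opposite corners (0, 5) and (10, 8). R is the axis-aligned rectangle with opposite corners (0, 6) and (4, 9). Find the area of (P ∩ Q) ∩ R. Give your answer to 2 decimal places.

The region (P ∩ Q) ∩ R is the polygon with vertices (4,8), (4,6), (3,6), (3,8).
By the shoelace formula its area is 2.00.

2.00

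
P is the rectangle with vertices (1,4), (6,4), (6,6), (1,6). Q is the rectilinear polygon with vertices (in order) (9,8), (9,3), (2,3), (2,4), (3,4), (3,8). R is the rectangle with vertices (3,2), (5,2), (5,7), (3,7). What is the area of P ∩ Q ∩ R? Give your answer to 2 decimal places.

The intersection is the polygon with vertices (3,4), (3,6), (5,6), (5,4).
By the shoelace formula its area is 4.00.

4.00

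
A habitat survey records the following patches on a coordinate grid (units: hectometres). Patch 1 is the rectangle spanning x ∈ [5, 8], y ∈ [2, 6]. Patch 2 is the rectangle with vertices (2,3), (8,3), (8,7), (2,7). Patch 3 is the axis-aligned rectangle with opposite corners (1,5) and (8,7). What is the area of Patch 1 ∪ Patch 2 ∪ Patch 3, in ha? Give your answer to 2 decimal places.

By inclusion–exclusion:
Individual areas: |Patch 1| = 12, |Patch 2| = 24, |Patch 3| = 14.
|Patch 1∩Patch 2|: x∈[5,8], y∈[3,6] → 3·3 = 9.
|Patch 1∩Patch 3|: x∈[5,8], y∈[5,6] → 3·1 = 3.
|Patch 2∩Patch 3|: x∈[2,8], y∈[5,7] → 6·2 = 12.
|Patch 1∩Patch 2∩Patch 3| = 3.
|Patch 1 ∪ Patch 2 ∪ Patch 3| = 50 − 24 + 3 = 29.00.

29.00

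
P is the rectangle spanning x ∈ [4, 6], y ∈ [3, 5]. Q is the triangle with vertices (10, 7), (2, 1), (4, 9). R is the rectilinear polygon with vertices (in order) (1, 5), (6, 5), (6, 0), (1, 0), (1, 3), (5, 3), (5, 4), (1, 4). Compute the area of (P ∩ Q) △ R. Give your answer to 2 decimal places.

|P ∩ Q| = 3.3333.
|(P ∩ Q) ∩ R| = 2.375.
|(P ∩ Q) △ R| = 3.3333 + 21 − 4.75 = 19.58.

19.58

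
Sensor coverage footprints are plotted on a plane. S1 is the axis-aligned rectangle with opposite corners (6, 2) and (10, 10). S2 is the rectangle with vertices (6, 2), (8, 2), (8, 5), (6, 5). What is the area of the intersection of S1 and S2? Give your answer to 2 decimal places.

|S1∩S2|: x∈[6,8], y∈[2,5] → 2·3 = 6.

6.00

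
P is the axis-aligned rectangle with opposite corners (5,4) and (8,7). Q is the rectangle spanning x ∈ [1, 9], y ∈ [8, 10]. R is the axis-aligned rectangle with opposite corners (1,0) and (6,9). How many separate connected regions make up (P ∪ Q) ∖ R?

2

(P ∪ Q) ∖ R splits into 2 disjoint pieces (area 6, area 11).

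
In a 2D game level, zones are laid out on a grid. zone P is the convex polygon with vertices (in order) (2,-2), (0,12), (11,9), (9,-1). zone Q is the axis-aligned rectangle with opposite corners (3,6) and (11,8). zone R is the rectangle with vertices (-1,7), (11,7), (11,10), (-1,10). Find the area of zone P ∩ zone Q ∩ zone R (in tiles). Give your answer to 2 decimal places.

The intersection is the polygon with vertices (3,8), (10.8,8), (10.6,7), (3,7).
By the shoelace formula its area is 7.70.

7.70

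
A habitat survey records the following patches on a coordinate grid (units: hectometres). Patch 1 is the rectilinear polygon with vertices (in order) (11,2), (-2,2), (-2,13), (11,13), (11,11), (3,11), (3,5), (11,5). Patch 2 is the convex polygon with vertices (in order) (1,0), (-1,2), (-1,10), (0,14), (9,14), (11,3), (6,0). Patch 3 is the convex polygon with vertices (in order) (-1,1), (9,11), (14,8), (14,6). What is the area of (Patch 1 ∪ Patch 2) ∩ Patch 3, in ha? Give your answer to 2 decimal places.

40.32

The region (Patch 1 ∪ Patch 2) ∩ Patch 3 is the polygon with vertices (-0.5,1.5), (9,11), (9.612,10.633), (10.636,5), (11,5), (-0.25,1.25).
By the shoelace formula its area is 40.32.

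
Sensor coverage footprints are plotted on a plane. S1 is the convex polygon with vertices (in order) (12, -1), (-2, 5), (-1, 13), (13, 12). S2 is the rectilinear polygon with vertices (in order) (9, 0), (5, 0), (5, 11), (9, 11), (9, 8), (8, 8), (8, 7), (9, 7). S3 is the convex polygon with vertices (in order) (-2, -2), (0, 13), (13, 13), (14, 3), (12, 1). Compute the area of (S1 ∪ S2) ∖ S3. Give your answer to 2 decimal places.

11.45

|S1 ∪ S2| = 155.0714.
|(S1 ∪ S2) ∩ S3| = 143.6255.
|(S1 ∪ S2) ∖ S3| = 155.0714 − 143.6255 = 11.45.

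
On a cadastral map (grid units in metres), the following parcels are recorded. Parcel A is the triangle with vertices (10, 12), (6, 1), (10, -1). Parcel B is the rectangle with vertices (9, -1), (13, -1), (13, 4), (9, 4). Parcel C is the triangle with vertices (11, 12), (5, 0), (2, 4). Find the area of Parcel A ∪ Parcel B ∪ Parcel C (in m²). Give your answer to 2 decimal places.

68.80

By inclusion–exclusion:
Individual areas: |Parcel A| = 26, |Parcel B| = 20, |Parcel C| = 30.
|Parcel A∩Parcel B| = 4.75.
|Parcel A∩Parcel C| = 2.4544.
|Parcel B∩Parcel C| = 0.
|Parcel A∩Parcel B∩Parcel C| = 0.
|Parcel A ∪ Parcel B ∪ Parcel C| = 76 − 7.2044 + 0 = 68.80.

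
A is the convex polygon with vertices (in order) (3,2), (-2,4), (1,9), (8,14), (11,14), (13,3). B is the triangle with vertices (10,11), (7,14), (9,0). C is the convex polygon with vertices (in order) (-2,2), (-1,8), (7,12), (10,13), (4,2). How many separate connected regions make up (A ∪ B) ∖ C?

2

(A ∪ B) ∖ C splits into 2 disjoint pieces (area 0.149, area 61.9548).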